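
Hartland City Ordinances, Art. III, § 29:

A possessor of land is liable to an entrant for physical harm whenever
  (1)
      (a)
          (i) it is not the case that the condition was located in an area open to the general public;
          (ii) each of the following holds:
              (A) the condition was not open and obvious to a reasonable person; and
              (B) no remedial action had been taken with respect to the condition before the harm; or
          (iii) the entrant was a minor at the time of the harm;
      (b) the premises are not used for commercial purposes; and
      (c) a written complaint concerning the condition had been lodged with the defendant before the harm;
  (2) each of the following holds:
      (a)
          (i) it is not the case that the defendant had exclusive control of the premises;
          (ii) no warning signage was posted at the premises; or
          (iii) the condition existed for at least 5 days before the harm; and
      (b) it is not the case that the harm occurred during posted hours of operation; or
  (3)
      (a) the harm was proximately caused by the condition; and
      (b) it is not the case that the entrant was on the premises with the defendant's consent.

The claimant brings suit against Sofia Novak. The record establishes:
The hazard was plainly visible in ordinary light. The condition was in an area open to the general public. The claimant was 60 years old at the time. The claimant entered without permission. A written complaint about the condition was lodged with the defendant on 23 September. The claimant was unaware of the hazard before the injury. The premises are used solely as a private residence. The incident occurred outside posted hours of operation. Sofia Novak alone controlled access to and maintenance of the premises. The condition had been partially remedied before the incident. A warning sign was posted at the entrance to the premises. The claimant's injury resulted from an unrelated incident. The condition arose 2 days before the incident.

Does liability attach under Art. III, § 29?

No — not liable.

(i) not (public area) — fails.
(A) not open/obvious — fails.
(B) no remedial action — fails.
(ii): F AND F → false.
(iii) entrant a minor — not satisfied.
(a) = F OR F OR F = false.
(b) not (commercial use) — met.
(c) complaint lodged — holds.
(1) = F AND T AND T = false.
(i) not (exclusive control) — fails.
(ii) no signage posted — fails.
(iii) condition ≥5 days old — not met.
(a) = F OR F OR F = false.
(b) not (during posted hours) — satisfied.
So (2) is not satisfied (F AND T).
(a) proximate cause — fails.
(b) not (consent to enter) — met.
(3) = F AND T = false.
Overall: F OR F OR F → false.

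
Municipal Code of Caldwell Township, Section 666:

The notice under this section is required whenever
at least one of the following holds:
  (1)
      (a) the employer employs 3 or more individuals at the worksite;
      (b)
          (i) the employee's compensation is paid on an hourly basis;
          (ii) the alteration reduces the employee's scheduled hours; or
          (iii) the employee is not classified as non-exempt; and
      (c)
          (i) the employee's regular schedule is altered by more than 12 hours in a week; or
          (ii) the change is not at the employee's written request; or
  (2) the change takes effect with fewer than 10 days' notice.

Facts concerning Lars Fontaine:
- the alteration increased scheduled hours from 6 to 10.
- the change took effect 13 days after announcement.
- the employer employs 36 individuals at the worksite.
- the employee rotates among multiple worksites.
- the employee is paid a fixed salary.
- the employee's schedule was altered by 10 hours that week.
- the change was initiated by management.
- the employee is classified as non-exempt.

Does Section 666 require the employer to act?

No — not required.

(a) ≥ 3 at site — met.
(i) hourly-paid — not satisfied.
(ii) hours reduced — not met.
(iii) not (non-exempt) — not satisfied.
So (b) is not satisfied (F OR F OR F).
(i) schedule shift > 12h — fails.
(ii) not employee-requested — met.
So (c) is satisfied (F OR T).
So (1) is not satisfied (T AND F AND T).
(2) < 10 days' notice — fails.
So Overall is not satisfied (F OR F).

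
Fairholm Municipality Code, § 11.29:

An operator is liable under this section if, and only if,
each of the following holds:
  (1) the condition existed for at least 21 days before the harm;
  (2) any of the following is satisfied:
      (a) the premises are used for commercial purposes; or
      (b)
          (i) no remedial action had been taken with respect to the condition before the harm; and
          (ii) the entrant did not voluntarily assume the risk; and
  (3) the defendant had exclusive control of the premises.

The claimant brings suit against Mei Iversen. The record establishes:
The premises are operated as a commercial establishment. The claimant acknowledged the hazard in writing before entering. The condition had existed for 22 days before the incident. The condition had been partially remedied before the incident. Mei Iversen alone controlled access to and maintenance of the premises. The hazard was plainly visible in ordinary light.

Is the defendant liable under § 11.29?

(1) condition ≥21 days old — satisfied.
(a) commercial use — holds.
(i) no remedial action — not satisfied.
(ii) no assumed risk — fails.
(b) = F AND F = false.
So (2) is satisfied (T OR F).
(3) exclusive control — holds.
Overall = T AND T AND T = true.

Yes — liable.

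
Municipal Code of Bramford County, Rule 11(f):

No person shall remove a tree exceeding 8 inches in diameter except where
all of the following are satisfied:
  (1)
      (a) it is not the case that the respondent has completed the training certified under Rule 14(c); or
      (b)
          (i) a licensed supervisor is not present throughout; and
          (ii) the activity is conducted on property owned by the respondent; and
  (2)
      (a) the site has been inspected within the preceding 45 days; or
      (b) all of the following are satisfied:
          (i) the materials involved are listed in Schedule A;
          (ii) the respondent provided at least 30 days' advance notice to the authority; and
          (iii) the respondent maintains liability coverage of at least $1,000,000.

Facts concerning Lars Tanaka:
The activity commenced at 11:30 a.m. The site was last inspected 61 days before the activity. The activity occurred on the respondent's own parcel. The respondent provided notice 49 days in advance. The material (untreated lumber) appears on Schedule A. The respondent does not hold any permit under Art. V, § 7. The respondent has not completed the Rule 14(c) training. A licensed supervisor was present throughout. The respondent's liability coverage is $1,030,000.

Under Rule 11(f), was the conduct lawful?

Yes — lawful.

(a) not (training certified) — met.
(i) not (supervisor present) — fails.
(ii) own property — holds.
(b): F AND T → false.
(1) = T OR F = true.
(a) site inspected — not met.
(i) Schedule A material — met.
(ii) ≥30 days' notice — holds.
(iii) coverage ≥ $1,000,000 — satisfied.
(b) = T AND T AND T = true.
So (2) is satisfied (F OR T).
Overall = T AND T = true.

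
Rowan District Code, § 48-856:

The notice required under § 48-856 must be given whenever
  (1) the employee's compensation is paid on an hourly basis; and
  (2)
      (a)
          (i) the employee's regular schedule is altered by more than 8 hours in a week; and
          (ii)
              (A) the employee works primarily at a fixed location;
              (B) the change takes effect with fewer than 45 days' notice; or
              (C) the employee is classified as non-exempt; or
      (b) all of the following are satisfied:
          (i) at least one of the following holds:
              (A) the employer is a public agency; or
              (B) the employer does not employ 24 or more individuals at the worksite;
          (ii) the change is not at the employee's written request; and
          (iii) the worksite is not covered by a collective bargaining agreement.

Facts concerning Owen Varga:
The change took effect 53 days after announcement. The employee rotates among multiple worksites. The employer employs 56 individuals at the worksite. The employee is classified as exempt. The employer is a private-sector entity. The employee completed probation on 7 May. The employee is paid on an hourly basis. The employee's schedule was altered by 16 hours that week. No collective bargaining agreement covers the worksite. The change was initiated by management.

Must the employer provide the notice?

No — not required.

(1) hourly-paid — met.
(i) schedule shift > 8h — met.
(A) fixed location — not satisfied.
(B) < 45 days' notice — fails.
(C) non-exempt — fails.
So (ii) is not satisfied (F OR F OR F).
(a) = T AND F = false.
(A) public agency — not satisfied.
(B) not (≥ 24 at site) — fails.
(i): F OR F → false.
(ii) not employee-requested — satisfied.
(iii) no CBA — satisfied.
(b) = F AND T AND T = false.
(2): F OR F → false.
Overall: T AND F → false.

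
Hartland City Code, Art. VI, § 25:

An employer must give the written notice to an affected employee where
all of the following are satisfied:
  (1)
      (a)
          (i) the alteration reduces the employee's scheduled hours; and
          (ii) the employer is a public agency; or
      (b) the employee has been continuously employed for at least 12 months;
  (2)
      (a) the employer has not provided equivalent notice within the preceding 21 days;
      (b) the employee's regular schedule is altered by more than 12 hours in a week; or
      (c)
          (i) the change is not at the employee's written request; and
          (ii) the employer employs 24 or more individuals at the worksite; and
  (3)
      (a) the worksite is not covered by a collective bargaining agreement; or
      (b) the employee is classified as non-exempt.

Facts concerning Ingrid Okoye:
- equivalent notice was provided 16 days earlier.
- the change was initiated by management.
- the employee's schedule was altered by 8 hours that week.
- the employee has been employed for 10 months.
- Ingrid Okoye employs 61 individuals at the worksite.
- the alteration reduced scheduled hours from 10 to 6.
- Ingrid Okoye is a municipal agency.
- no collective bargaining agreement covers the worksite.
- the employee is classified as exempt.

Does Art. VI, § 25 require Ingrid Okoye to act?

(i) hours reduced — satisfied.
(ii) public agency — holds.
So (a) is satisfied (T AND T).
(b) tenure ≥ 12 mo. — fails.
(1): T OR F → true.
(a) no recent notice — fails.
(b) schedule shift > 12h — not met.
(i) not employee-requested — holds.
(ii) ≥ 24 at site — met.
(c) = T AND T = true.
(2) = F OR F OR T = true.
(a) no CBA — holds.
(b) non-exempt — not met.
(3) = T OR F = true.
Overall: T AND T AND T → true.

Yes — required.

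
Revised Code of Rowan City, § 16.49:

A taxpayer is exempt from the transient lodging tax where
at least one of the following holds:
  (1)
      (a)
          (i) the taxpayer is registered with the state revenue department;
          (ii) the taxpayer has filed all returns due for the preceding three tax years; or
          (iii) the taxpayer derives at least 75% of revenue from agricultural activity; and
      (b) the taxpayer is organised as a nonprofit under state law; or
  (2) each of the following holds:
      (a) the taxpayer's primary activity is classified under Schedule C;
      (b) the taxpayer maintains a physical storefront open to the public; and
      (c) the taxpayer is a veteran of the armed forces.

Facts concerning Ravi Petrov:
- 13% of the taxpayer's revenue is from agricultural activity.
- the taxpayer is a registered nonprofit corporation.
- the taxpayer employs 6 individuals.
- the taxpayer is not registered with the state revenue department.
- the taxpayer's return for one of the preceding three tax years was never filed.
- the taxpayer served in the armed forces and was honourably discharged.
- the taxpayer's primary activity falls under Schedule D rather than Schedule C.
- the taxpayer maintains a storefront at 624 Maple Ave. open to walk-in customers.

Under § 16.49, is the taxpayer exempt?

(i) state-registered — not met.
(ii) returns current — not met.
(iii) ≥75% agricultural — not satisfied.
So (a) is not satisfied (F OR F OR F).
(b) nonprofit — holds.
So (1) is not satisfied (F AND T).
(a) Schedule C activity — fails.
(b) has storefront — met.
(c) veteran — holds.
So (2) is not satisfied (F AND T AND T).
So Overall is not satisfied (F OR F).

No — not exempt.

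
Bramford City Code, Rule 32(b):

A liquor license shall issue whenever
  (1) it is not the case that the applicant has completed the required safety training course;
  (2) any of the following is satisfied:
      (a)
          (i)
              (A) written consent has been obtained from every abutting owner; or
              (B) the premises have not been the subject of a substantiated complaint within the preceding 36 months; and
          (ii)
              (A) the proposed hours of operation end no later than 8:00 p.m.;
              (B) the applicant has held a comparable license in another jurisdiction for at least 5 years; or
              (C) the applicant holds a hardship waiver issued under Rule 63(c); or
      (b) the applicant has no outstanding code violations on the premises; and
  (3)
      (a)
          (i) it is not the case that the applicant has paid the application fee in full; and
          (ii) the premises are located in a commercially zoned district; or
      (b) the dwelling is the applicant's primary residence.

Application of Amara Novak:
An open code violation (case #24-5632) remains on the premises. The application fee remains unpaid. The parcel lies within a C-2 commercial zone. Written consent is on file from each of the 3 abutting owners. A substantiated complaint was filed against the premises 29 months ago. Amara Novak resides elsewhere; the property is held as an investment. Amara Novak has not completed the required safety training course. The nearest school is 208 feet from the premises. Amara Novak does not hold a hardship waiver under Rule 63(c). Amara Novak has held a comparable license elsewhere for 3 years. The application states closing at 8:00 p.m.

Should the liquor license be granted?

Yes — granted.

(1) not (safety training) — holds.
(A) all abutters consent — satisfied.
(B) no complaint in 36 mo. — not satisfied.
(i): T OR F → true.
(A) closes by 8 p.m. — satisfied.
(B) prior license ≥ 5 yr — not satisfied.
(C) hardship waiver — not met.
(ii) = T OR F OR F = true.
So (a) is satisfied (T AND T).
(b) no code violations — not satisfied.
So (2) is satisfied (T OR F).
(i) not (fee paid) — holds.
(ii) commercially zoned — met.
(a): T AND T → true.
(b) primary residence — not met.
(3): T OR F → true.
So Overall is satisfied (T AND T AND T).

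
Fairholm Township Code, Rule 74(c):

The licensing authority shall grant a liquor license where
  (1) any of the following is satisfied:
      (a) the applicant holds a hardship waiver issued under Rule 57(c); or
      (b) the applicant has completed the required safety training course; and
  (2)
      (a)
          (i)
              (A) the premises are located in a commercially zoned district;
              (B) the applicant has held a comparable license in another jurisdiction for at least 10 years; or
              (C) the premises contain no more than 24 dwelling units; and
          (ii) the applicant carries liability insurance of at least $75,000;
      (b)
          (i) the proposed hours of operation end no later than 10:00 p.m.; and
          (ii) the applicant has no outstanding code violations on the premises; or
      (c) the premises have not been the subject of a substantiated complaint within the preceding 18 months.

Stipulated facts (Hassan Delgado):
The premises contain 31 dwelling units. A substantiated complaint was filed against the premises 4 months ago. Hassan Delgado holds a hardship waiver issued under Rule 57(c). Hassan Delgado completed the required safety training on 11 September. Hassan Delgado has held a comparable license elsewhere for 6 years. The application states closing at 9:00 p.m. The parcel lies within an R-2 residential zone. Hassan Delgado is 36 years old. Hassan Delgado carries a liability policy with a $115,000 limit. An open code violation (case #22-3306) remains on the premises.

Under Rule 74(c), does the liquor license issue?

(a) hardship waiver — met.
(b) safety training — satisfied.
(1): T OR T → true.
(A) commercially zoned — not met.
(B) prior license ≥ 10 yr — not satisfied.
(C) ≤ 24 units — fails.
So (i) is not satisfied (F OR F OR F).
(ii) insurance ≥ $75,000 — holds.
So (a) is not satisfied (F AND T).
(i) closes by 10 p.m. — satisfied.
(ii) no code violations — not satisfied.
(b) = T AND F = false.
(c) no complaint in 18 mo. — not met.
So (2) is not satisfied (F OR F OR F).
Overall: T AND F → false.

No — denied.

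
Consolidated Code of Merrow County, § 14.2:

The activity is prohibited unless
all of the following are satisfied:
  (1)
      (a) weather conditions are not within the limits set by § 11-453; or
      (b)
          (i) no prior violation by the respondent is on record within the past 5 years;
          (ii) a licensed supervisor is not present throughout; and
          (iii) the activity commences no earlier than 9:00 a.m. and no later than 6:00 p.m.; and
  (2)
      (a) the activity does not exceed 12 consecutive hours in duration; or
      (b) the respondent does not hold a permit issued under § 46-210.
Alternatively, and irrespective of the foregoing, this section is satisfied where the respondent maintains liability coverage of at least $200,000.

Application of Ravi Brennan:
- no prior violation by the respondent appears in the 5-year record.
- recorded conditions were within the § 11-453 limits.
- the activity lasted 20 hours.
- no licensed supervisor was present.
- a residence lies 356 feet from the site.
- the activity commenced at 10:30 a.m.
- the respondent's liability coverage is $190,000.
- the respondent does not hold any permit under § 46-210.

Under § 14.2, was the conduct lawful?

Yes — lawful.

(a) not (weather ok) — fails.
(i) no prior violation — holds.
(ii) not (supervisor present) — met.
(iii) start within hours — holds.
So (b) is satisfied (T AND T AND T).
(1) = F OR T = true.
(a) ≤ 12 hrs duration — not satisfied.
(b) not (holds permit) — met.
So (2) is satisfied (F OR T).
Overall = T AND T = true.
Exception (coverage ≥ $200,000) — not satisfied.
Result: main true OR exception false → true.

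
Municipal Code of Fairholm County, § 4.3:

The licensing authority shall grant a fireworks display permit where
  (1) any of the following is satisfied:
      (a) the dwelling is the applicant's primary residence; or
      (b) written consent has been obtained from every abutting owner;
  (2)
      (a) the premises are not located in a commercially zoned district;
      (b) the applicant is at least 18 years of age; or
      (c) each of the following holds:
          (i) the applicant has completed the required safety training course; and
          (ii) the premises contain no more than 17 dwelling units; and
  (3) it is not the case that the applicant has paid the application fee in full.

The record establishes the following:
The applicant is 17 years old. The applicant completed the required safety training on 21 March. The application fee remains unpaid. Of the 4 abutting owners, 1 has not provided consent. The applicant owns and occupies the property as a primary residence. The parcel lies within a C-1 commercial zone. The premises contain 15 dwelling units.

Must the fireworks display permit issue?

(a) primary residence — holds.
(b) all abutters consent — fails.
(1): T OR F → true.
(a) not (commercially zoned) — not satisfied.
(b) age ≥ 18 — not met.
(i) safety training — met.
(ii) ≤ 17 units — holds.
(c): T AND T → true.
So (2) is satisfied (F OR F OR T).
(3) not (fee paid) — satisfied.
Overall = T AND T AND T = true.

Yes — granted.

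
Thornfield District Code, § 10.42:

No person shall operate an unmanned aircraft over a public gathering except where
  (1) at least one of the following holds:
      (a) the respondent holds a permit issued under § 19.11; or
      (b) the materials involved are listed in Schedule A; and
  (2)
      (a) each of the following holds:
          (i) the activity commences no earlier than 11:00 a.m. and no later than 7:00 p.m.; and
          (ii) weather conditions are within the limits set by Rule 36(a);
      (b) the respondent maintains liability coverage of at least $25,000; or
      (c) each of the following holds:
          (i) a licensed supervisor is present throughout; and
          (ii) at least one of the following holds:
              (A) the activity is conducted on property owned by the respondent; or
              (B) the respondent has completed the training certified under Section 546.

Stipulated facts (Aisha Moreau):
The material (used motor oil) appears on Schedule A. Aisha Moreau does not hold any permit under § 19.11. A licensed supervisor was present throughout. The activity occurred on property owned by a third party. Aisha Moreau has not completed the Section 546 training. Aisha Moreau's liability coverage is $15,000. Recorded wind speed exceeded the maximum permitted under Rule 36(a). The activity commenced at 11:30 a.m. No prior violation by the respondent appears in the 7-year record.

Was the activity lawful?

No — unlawful.

(a) holds permit — not satisfied.
(b) Schedule A material — satisfied.
So (1) is satisfied (F OR T).
(i) start within hours — satisfied.
(ii) weather ok — not satisfied.
(a): T AND F → false.
(b) coverage ≥ $25,000 — not satisfied.
(i) supervisor present — holds.
(A) own property — not met.
(B) training certified — fails.
So (ii) is not satisfied (F OR F).
(c): T AND F → false.
So (2) is not satisfied (F OR F OR F).
So Overall is not satisfied (T AND F).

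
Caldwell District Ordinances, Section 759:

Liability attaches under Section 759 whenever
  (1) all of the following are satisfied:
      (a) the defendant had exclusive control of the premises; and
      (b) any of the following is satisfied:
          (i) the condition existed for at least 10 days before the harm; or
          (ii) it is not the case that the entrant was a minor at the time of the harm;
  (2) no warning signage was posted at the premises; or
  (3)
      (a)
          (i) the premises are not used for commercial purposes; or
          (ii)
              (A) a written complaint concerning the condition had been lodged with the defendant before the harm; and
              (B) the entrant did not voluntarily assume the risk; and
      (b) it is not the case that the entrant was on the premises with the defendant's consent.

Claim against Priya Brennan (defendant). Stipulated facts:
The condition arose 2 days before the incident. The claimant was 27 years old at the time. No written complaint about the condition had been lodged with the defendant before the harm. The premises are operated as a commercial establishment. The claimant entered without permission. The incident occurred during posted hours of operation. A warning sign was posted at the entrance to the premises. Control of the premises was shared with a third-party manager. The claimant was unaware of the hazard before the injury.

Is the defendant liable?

No — not liable.

(a) exclusive control — not met.
(i) condition ≥10 days old — fails.
(ii) not (entrant a minor) — satisfied.
(b): F OR T → true.
(1): F AND T → false.
(2) no signage posted — not met.
(i) not (commercial use) — not met.
(A) complaint lodged — not met.
(B) no assumed risk — satisfied.
So (ii) is not satisfied (F AND T).
(a) = F OR F = false.
(b) not (consent to enter) — holds.
(3): F AND T → false.
So Overall is not satisfied (F OR F OR F).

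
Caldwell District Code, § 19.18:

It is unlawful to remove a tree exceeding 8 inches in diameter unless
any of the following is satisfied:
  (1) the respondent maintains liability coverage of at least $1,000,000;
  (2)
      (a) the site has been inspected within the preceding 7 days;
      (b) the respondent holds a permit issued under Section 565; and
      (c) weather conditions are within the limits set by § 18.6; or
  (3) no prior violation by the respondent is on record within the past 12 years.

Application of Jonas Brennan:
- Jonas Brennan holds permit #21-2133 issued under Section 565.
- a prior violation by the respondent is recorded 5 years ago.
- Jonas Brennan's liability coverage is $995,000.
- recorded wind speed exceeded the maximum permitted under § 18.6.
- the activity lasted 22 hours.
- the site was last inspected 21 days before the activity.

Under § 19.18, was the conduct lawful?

(1) coverage ≥ $1,000,000 — not satisfied.
(a) site inspected — fails.
(b) holds permit — satisfied.
(c) weather ok — fails.
(2): F AND T AND F → false.
(3) no prior violation — not satisfied.
Overall = F OR F OR F = false.

No — unlawful.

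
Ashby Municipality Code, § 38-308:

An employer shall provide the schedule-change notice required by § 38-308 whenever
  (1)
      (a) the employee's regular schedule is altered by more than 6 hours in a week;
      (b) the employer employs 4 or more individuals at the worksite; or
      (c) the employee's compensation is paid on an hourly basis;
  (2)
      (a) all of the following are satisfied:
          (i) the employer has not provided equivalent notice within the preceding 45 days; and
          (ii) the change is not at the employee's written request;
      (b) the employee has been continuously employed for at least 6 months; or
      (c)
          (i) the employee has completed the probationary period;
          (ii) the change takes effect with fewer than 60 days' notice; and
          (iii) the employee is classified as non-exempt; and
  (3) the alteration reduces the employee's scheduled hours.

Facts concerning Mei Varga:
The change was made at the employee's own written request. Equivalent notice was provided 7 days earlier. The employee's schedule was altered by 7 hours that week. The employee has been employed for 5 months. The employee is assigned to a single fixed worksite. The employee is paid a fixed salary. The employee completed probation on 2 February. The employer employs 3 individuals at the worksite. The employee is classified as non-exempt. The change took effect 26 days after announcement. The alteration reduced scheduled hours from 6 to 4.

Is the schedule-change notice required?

Yes — required.

(a) schedule shift > 6h — met.
(b) ≥ 4 at site — not satisfied.
(c) hourly-paid — not satisfied.
So (1) is satisfied (T OR F OR F).
(i) no recent notice — not satisfied.
(ii) not employee-requested — not satisfied.
(a) = F AND F = false.
(b) tenure ≥ 6 mo. — not met.
(i) past probation — holds.
(ii) < 60 days' notice — holds.
(iii) non-exempt — satisfied.
(c) = T AND T AND T = true.
(2) = F OR F OR T = true.
(3) hours reduced — holds.
So Overall is satisfied (T AND T AND T).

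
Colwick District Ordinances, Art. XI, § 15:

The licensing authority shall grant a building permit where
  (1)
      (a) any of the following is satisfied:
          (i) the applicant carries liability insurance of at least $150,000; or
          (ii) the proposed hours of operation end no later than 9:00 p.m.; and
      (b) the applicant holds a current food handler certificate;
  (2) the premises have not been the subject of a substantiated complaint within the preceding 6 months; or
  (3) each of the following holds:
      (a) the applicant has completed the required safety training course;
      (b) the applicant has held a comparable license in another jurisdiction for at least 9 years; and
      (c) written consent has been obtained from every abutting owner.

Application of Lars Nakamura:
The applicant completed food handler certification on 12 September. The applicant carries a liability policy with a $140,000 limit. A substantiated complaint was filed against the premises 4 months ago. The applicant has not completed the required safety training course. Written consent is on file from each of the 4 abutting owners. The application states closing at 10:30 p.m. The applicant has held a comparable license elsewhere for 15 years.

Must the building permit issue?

No — denied.

(i) insurance ≥ $150,000 — not satisfied.
(ii) closes by 9 p.m. — fails.
(a): F OR F → false.
(b) food handler cert. — satisfied.
So (1) is not satisfied (F AND T).
(2) no complaint in 6 mo. — fails.
(a) safety training — not satisfied.
(b) prior license ≥ 9 yr — met.
(c) all abutters consent — met.
(3): F AND T AND T → false.
So Overall is not satisfied (F OR F OR F).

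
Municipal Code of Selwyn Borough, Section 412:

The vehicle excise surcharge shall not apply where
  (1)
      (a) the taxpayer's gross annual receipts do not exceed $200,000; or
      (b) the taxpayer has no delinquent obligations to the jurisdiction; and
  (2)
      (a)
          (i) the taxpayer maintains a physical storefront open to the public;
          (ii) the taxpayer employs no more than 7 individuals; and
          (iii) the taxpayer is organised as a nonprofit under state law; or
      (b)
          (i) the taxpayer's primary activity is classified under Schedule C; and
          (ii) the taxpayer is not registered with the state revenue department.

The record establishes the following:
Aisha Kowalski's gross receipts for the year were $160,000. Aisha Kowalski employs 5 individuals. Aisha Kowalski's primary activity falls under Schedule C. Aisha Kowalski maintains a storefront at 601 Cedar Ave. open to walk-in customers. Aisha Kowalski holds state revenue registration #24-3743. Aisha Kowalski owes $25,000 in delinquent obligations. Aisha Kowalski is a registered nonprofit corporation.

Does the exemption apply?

Yes — exempt.

(a) receipts ≤ $200,000 — holds.
(b) no delinquency — fails.
(1): T OR F → true.
(i) has storefront — satisfied.
(ii) ≤ 7 employees — satisfied.
(iii) nonprofit — met.
(a): T AND T AND T → true.
(i) Schedule C activity — met.
(ii) not (state-registered) — not met.
So (b) is not satisfied (T AND F).
(2) = T OR F = true.
So Overall is satisfied (T AND T).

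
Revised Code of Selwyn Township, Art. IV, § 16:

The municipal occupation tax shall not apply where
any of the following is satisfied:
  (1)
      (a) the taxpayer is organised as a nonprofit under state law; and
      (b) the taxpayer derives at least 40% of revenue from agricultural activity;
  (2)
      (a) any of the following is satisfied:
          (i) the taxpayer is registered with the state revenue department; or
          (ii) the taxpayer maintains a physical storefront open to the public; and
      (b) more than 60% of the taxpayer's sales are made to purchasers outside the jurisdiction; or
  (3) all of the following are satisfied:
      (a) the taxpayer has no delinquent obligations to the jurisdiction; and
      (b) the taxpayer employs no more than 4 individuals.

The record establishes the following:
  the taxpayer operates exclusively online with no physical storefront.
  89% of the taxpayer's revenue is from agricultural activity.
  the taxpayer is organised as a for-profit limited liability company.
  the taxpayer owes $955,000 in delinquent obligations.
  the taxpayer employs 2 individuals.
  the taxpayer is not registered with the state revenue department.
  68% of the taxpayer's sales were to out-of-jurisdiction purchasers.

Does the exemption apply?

(a) nonprofit — not met.
(b) ≥40% agricultural — met.
(1) = F AND T = false.
(i) state-registered — not satisfied.
(ii) has storefront — fails.
(a): F OR F → false.
(b) >60% out-of-jur. sales — holds.
So (2) is not satisfied (F AND T).
(a) no delinquency — not satisfied.
(b) ≤ 4 employees — satisfied.
So (3) is not satisfied (F AND T).
Overall: F OR F OR F → false.

No — not exempt.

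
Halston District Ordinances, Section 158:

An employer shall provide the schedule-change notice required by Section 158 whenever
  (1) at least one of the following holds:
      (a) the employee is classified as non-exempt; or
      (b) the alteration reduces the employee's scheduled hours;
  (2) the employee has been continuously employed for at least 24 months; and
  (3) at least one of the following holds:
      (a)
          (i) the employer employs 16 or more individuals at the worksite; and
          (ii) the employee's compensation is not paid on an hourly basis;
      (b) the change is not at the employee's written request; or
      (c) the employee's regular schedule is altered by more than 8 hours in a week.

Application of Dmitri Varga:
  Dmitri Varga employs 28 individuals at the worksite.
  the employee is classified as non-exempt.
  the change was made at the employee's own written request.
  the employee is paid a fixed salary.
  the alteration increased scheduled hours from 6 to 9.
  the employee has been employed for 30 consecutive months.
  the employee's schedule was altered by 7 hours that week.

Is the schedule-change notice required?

(a) non-exempt — satisfied.
(b) hours reduced — fails.
So (1) is satisfied (T OR F).
(2) tenure ≥ 24 mo. — met.
(i) ≥ 16 at site — met.
(ii) not (hourly-paid) — holds.
(a) = T AND T = true.
(b) not employee-requested — not met.
(c) schedule shift > 8h — not satisfied.
(3) = T OR F OR F = true.
So Overall is satisfied (T AND T AND T).

Yes — required.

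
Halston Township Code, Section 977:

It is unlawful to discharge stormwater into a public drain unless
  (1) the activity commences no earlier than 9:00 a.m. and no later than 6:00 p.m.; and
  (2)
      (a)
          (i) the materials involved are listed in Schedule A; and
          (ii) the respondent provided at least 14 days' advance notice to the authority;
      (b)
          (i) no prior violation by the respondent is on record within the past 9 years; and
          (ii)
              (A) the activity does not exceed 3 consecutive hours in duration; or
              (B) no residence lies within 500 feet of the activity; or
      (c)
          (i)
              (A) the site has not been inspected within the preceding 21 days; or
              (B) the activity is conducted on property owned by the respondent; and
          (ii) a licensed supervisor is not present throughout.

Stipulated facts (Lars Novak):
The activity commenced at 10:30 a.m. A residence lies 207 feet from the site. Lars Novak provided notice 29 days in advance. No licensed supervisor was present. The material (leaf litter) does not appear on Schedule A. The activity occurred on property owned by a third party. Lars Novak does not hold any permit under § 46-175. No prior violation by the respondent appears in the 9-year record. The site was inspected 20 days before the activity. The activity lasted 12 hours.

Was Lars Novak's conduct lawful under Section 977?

(1) start within hours — holds.
(i) Schedule A material — fails.
(ii) ≥14 days' notice — met.
So (a) is not satisfied (F AND T).
(i) no prior violation — holds.
(A) ≤ 3 hrs duration — fails.
(B) no residence in 500 ft — not satisfied.
So (ii) is not satisfied (F OR F).
(b): T AND F → false.
(A) not (site inspected) — not met.
(B) own property — not met.
(i): F OR F → false.
(ii) not (supervisor present) — satisfied.
(c): F AND T → false.
(2) = F OR F OR F = false.
Overall = T AND F = false.

No — unlawful.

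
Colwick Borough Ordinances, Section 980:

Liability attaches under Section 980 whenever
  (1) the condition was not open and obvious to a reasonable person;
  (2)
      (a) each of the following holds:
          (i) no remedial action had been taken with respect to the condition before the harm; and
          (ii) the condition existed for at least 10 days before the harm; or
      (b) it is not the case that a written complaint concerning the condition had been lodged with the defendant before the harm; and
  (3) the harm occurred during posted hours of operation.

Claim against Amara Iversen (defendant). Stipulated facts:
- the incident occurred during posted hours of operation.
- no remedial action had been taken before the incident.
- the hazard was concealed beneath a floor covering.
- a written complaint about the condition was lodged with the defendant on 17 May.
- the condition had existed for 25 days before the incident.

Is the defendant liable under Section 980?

(1) not open/obvious — holds.
(i) no remedial action — met.
(ii) condition ≥10 days old — satisfied.
(a) = T AND T = true.
(b) not (complaint lodged) — not satisfied.
So (2) is satisfied (T OR F).
(3) during posted hours — satisfied.
Overall: T AND T AND T → true.

Yes — liable.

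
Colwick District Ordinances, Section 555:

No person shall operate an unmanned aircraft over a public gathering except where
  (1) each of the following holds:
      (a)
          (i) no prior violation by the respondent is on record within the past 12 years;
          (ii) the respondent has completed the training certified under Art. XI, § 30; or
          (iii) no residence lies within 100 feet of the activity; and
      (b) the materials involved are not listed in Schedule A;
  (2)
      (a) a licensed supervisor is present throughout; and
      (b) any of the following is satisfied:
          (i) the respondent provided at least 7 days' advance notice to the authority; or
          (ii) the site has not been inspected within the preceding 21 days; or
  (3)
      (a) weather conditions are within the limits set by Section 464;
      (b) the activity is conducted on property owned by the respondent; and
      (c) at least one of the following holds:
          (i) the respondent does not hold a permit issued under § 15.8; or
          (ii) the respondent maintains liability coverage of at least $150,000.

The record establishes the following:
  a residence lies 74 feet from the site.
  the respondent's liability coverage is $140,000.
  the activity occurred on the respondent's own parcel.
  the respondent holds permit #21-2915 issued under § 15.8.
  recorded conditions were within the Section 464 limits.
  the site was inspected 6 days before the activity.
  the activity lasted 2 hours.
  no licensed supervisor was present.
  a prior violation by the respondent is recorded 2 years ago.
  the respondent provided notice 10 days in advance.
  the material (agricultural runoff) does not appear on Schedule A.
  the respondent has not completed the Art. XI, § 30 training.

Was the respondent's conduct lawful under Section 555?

No — unlawful.

(i) no prior violation — not satisfied.
(ii) training certified — not satisfied.
(iii) no residence in 100 ft — not met.
(a): F OR F OR F → false.
(b) not (Schedule A material) — holds.
(1) = F AND T = false.
(a) supervisor present — fails.
(i) ≥7 days' notice — satisfied.
(ii) not (site inspected) — not satisfied.
(b): T OR F → true.
(2) = F AND T = false.
(a) weather ok — met.
(b) own property — holds.
(i) not (holds permit) — fails.
(ii) coverage ≥ $150,000 — not met.
(c) = F OR F = false.
(3): T AND T AND F → false.
Overall: F OR F OR F → false.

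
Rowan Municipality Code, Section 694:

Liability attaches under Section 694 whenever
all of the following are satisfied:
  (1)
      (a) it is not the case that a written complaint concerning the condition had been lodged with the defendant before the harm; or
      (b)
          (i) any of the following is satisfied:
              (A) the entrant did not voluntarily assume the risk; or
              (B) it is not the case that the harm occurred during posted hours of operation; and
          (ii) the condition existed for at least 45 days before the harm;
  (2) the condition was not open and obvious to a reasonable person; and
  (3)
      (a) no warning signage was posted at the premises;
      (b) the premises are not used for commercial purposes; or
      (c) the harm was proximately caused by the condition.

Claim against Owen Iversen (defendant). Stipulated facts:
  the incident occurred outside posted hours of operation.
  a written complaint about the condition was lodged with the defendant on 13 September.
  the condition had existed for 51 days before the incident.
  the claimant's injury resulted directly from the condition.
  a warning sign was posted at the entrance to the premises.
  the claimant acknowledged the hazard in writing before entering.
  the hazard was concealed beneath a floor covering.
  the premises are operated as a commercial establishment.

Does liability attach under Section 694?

(a) not (complaint lodged) — not satisfied.
(A) no assumed risk — fails.
(B) not (during posted hours) — satisfied.
(i): F OR T → true.
(ii) condition ≥45 days old — satisfied.
So (b) is satisfied (T AND T).
(1) = F OR T = true.
(2) not open/obvious — met.
(a) no signage posted — not satisfied.
(b) not (commercial use) — not satisfied.
(c) proximate cause — satisfied.
So (3) is satisfied (F OR F OR T).
Overall: T AND T AND T → true.

Yes — liable.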